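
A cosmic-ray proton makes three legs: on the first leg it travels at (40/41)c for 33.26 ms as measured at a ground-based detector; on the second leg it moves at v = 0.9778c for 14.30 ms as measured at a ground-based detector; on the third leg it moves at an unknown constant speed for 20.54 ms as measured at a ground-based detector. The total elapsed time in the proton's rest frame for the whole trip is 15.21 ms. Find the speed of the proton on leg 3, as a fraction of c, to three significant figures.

β = 0.971

Leg 1: γ = 1/√(1 − (40/41)²) = 41/9 ≈ 4.556; τ_1 = 33.26/4.556 = 7.301 ms.
Leg 2: γ = 1/√(1 − 0.9778²) = 1/√0.04391 = 4.772; τ_2 = 14.30/4.772 = 2.996 ms.
Leg 3: speed unknown; τ_3 = 20.54/γ_3.
Total proper time: 7.301 + 2.996 + τ_3 = 15.21, so τ_3 = 15.21 − 10.30 = 4.913 ms.
γ_3 = 20.54/4.913 = 4.181; β = √(1 − 1/γ²) = √0.9428.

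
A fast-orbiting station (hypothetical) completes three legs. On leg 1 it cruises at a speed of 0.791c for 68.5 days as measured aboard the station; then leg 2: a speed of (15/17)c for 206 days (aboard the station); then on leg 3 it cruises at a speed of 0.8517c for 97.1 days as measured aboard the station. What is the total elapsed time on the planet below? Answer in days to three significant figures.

Leg 1: γ = 1/√(1 − 0.791²) = 1/√0.3743 = 1.634; Δt_1 = 1.634 × 68.5 = 112.0 days.
Leg 2: γ = 1/√(1 − (15/17)²) = 17/8 = 2.125; Δt_2 = 2.125 × 206 = 437.8 days.
Leg 3: γ = 1/√(1 − 0.8517²) = 1/√0.2746 = 1.908; Δt_3 = 1.908 × 97.1 = 185.3 days.
Total: 112.0 + 437.8 + 185.3 days.

Δt = 735 days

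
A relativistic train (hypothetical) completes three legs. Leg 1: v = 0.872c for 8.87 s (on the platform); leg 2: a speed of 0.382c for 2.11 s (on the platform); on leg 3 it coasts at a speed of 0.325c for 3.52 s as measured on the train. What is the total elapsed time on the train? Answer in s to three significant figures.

τ = 9.81 s

Leg 1: γ = 1/√(1 − 0.872²) = 1/√0.2396 = 2.043; τ_1 = 8.87/2.043 = 4.342 s.
Leg 2: γ = 1/√(1 − 0.382²) = 1/√0.8541 = 1.082; τ_2 = 2.11/1.082 = 1.950 s.
Leg 3: 3.52 s is already measured on the train.
Total: 4.342 + 1.950 + 3.520 s.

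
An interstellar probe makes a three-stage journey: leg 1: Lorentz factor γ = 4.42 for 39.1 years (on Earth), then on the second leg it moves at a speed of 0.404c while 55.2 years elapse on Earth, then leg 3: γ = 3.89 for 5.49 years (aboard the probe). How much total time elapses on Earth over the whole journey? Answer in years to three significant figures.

Δt = 116 years

Leg 1: 39.1 years is already measured on Earth.
Leg 2: 55.2 years is already measured on Earth.
Leg 3: γ = 3.89; Δt_3 = 3.890 × 5.49 = 21.36 years.
Total: 39.10 + 55.20 + 21.36 years.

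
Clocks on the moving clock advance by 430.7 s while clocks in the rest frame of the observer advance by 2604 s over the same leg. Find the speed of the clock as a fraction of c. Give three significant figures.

β = 0.986

The proper time is measured on the moving clock (both events occur at the clock's location); Δt is measured in the rest frame of the observer. γ = Δt/τ = 2604/430.7 = 6.046.
β = √(1 − 1/γ²) = √(1 − 0.02736) = √0.9726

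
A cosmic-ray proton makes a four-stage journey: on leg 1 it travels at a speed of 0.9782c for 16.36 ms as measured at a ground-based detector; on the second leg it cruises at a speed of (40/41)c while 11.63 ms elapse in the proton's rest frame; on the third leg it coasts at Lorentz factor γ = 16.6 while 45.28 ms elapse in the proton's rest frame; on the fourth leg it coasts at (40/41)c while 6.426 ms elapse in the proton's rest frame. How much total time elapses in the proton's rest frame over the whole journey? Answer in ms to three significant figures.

Leg 1: γ = 1/√(1 − 0.9782²) = 1/√0.04312 = 4.815; τ_1 = 16.36/4.815 = 3.397 ms.
Leg 2: 11.63 ms is already measured in the proton's rest frame.
Leg 3: 45.28 ms is already measured in the proton's rest frame.
Leg 4: 6.426 ms is already measured in the proton's rest frame.
Total: 3.397 + 11.63 + 45.28 + 6.426 ms.

τ = 66.7 ms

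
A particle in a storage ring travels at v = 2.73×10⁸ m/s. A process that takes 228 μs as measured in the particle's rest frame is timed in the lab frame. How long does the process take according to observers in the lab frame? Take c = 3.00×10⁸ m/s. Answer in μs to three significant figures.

Δt = 550 μs

β = 2.73×10⁸/3.00×10⁸ = 0.9100; γ = 1/√(1 − 0.9100²) = 2.412
The interval measured in the particle's rest frame is the proper time (both events occur at the same place in that frame); the lab-frame interval is Δt = γτ = 2.412 × 228 μs.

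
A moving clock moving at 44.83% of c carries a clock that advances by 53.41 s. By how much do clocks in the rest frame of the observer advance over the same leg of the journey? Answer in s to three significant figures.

β = 0.4483; γ = 1/√(1 − 0.4483²) = 1/√0.7990 = 1.119
The interval measured on the moving clock is the proper time (both events occur at the same place in that frame); the lab-frame interval is Δt = γτ = 1.119 × 53.41 s.

Δt = 59.8 s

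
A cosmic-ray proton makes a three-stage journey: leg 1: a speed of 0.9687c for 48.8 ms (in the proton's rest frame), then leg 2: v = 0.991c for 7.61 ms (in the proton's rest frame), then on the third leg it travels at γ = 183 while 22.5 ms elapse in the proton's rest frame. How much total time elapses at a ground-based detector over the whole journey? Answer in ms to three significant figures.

Δt = 4370 ms

Leg 1: γ = 1/√(1 − 0.9687²) = 1/√0.06162 = 4.028; Δt_1 = 4.028 × 48.8 = 196.6 ms.
Leg 2: γ = 1/√(1 − 0.991²) = 1/√0.01792 = 7.470; Δt_2 = 7.470 × 7.61 = 56.85 ms.
Leg 3: γ = 183; Δt_3 = 183.0 × 22.5 = 4117 ms.
Total: 196.6 + 56.85 + 4117 ms.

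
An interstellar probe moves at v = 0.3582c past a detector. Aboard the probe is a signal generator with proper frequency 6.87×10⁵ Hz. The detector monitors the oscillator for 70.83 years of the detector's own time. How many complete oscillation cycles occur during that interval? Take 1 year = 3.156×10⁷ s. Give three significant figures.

γ = 1/√(1 − 0.3582²) = 1/√0.8717 = 1.071
During 70.83 years of lab time, the oscillator's proper time advances by τ = Δt/γ = 70.83/1.071 = 66.13 years = 2.087×10⁹ s.
N = f × τ = 6.87×10⁵ × 2.087×10⁹ = 1.434×10¹⁵.

N = 1.43×10¹⁵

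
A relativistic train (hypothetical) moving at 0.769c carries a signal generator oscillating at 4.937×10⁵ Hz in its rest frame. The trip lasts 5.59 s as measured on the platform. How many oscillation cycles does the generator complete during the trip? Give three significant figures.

N = 1.76×10⁶

γ = 1/√(1 − 0.769²) = 1/√0.4086 = 1.564
The oscillator's own cycle count is N = f × τ where τ is the proper time on the train. τ = Δt/γ = 5.59/1.564 = 3.573 s = 3.573×10⁰ s.
N = 4.937×10⁵ × 3.573×10⁰ = 1.764×10⁶.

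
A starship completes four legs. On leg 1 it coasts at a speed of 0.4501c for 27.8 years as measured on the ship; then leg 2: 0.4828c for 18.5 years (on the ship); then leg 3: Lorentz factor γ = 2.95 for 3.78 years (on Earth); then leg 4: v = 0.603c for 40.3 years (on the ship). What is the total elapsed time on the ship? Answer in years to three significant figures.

τ = 87.9 years

Leg 1: 27.8 years is already measured on the ship.
Leg 2: 18.5 years is already measured on the ship.
Leg 3: γ = 2.95; τ_3 = 3.78/2.950 = 1.281 years.
Leg 4: 40.3 years is already measured on the ship.
Total: 27.80 + 18.50 + 1.281 + 40.30 years.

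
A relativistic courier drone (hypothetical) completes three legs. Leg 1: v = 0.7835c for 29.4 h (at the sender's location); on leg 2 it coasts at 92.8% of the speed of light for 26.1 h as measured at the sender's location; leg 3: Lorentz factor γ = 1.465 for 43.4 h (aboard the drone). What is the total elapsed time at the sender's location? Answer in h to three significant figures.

Leg 1: 29.4 h is already measured at the sender's location.
Leg 2: 26.1 h is already measured at the sender's location.
Leg 3: γ = 1.465; Δt_3 = 1.465 × 43.4 = 63.58 h.
Total: 29.40 + 26.10 + 63.58 h.

Δt = 119 h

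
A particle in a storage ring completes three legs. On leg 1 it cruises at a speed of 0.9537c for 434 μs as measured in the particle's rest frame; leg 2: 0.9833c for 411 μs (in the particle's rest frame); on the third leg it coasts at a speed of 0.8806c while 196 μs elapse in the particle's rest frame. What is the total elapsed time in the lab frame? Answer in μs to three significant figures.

Leg 1: γ = 1/√(1 − 0.9537²) = 1/√0.09046 = 3.325; Δt_1 = 3.325 × 434 = 1443 μs.
Leg 2: γ = 1/√(1 − 0.9833²) = 1/√0.03312 = 5.495; Δt_2 = 5.495 × 411 = 2258 μs.
Leg 3: γ = 1/√(1 − 0.8806²) = 1/√0.2245 = 2.110; Δt_3 = 2.110 × 196 = 413.6 μs.
Total: 1443 + 2258 + 413.6 μs.

Δt = 4110 μs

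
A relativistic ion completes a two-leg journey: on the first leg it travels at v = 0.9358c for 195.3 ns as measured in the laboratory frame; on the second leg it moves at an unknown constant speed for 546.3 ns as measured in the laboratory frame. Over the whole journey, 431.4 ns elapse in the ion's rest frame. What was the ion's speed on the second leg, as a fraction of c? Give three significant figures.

β = 0.748

Leg 1: γ = 1/√(1 − 0.9358²) = 1/√0.1243 = 2.837; τ_1 = 195.3/2.837 = 68.85 ns.
Leg 2: speed unknown; τ_2 = 546.3/γ_2.
Total proper time: 68.85 + τ_2 = 431.4, so τ_2 = 431.4 − 68.85 = 362.6 ns.
γ_2 = 546.3/362.6 = 1.507; β = √(1 − 1/γ²) = √0.5596.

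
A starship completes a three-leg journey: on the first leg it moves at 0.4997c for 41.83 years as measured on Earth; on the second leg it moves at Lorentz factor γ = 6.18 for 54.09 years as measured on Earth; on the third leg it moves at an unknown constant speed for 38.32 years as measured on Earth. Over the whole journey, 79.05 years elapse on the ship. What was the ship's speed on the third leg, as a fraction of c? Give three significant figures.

β = 0.458

Leg 1: γ = 1/√(1 − 0.4997²) = 1/√0.7503 = 1.154; τ_1 = 41.83/1.154 = 36.23 years.
Leg 2: γ = 6.18; τ_2 = 54.09/6.180 = 8.752 years.
Leg 3: speed unknown; τ_3 = 38.32/γ_3.
Total proper time: 36.23 + 8.752 + τ_3 = 79.05, so τ_3 = 79.05 − 44.99 = 34.06 years.
γ_3 = 38.32/34.06 = 1.125; β = √(1 − 1/γ²) = √0.2098.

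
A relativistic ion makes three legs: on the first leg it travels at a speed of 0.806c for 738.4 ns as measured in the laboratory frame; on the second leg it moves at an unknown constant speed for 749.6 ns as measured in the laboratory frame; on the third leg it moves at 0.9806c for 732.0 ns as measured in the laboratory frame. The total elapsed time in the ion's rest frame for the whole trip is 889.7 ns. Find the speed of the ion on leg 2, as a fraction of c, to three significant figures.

β = 0.911

Leg 1: γ = 1/√(1 − 0.806²) = 1/√0.3504 = 1.689; τ_1 = 738.4/1.689 = 437.1 ns.
Leg 2: speed unknown; τ_2 = 749.6/γ_2.
Leg 3: γ = 1/√(1 − 0.9806²) = 1/√0.03842 = 5.102; τ_3 = 732.0/5.102 = 143.5 ns.
Total proper time: 437.1 + τ_2 + 143.5 = 889.7, so τ_2 = 889.7 − 580.6 = 309.1 ns.
γ_2 = 749.6/309.1 = 2.425; β = √(1 − 1/γ²) = √0.8299.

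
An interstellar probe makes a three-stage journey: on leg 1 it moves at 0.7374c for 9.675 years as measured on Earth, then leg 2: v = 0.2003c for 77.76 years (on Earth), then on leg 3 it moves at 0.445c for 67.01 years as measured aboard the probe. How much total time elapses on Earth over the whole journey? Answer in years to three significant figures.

Δt = 162 years

Leg 1: 9.675 years is already measured on Earth.
Leg 2: 77.76 years is already measured on Earth.
Leg 3: γ = 1/√(1 − 0.445²) = 1/√0.8020 = 1.117; Δt_3 = 1.117 × 67.01 = 74.83 years.
Total: 9.675 + 77.76 + 74.83 years.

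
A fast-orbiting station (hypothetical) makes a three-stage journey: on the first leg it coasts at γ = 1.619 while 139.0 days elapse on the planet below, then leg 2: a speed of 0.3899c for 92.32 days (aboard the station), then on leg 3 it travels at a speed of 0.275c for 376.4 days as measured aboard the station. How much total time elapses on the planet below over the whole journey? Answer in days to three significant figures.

Δt = 631 days

Leg 1: 139.0 days is already measured on the planet below.
Leg 2: γ = 1/√(1 − 0.3899²) = 1/√0.8480 = 1.086; Δt_2 = 1.086 × 92.32 = 100.3 days.
Leg 3: γ = 1/√(1 − 0.275²) = 1/√0.9244 = 1.040; Δt_3 = 1.040 × 376.4 = 391.5 days.
Total: 139.0 + 100.3 + 391.5 days.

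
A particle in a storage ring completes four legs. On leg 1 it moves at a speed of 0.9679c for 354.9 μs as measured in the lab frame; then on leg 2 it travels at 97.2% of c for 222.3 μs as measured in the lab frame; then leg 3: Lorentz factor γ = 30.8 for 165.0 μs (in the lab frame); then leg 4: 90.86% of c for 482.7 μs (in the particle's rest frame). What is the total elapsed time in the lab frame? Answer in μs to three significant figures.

Leg 1: 354.9 μs is already measured in the lab frame.
Leg 2: 222.3 μs is already measured in the lab frame.
Leg 3: 165.0 μs is already measured in the lab frame.
Leg 4: β = 0.9086; γ = 1/√(1 − 0.9086²) = 1/√0.1744 = 2.394; Δt_4 = 2.394 × 482.7 = 1156 μs.
Total: 354.9 + 222.3 + 165.0 + 1156 μs.

Δt = 1900 μs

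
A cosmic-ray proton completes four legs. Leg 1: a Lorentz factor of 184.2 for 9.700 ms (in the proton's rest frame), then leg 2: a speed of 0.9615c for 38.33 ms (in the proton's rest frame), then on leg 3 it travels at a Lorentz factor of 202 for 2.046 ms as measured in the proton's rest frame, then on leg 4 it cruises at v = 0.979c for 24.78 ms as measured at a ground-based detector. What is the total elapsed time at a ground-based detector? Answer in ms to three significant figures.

Δt = 2360 ms

Leg 1: γ = 184.2; Δt_1 = 184.2 × 9.700 = 1787 ms.
Leg 2: γ = 1/√(1 − 0.9615²) = 1/√0.07552 = 3.639; Δt_2 = 3.639 × 38.33 = 139.5 ms.
Leg 3: γ = 202; Δt_3 = 202.0 × 2.046 = 413.3 ms.
Leg 4: 24.78 ms is already measured at a ground-based detector.
Total: 1787 + 139.5 + 413.3 + 24.78 ms.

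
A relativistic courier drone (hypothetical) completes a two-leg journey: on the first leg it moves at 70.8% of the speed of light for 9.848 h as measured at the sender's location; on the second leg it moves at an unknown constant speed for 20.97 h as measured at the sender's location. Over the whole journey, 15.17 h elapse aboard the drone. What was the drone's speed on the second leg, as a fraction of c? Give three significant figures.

β = 0.920

Leg 1: β = 0.708; γ = 1/√(1 − 0.708²) = 1/√0.4987 = 1.416; τ_1 = 9.848/1.416 = 6.955 h.
Leg 2: speed unknown; τ_2 = 20.97/γ_2.
Total proper time: 6.955 + τ_2 = 15.17, so τ_2 = 15.17 − 6.955 = 8.215 h.
γ_2 = 20.97/8.215 = 2.553; β = √(1 − 1/γ²) = √0.8465.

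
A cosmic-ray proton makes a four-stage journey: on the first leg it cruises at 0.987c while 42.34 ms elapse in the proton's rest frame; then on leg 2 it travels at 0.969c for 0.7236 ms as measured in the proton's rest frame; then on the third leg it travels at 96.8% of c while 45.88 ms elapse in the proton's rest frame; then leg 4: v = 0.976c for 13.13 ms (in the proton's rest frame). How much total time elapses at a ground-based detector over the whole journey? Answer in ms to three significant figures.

Leg 1: γ = 1/√(1 − 0.987²) = 1/√0.02583 = 6.222; Δt_1 = 6.222 × 42.34 = 263.4 ms.
Leg 2: γ = 1/√(1 − 0.969²) = 1/√0.06104 = 4.048; Δt_2 = 4.048 × 0.7236 = 2.929 ms.
Leg 3: β = 0.968; γ = 1/√(1 − 0.968²) = 1/√0.06298 = 3.985; Δt_3 = 3.985 × 45.88 = 182.8 ms.
Leg 4: γ = 1/√(1 − 0.976²) = 1/√0.04742 = 4.592; Δt_4 = 4.592 × 13.13 = 60.29 ms.
Total: 263.4 + 2.929 + 182.8 + 60.29 ms.

Δt = 509 ms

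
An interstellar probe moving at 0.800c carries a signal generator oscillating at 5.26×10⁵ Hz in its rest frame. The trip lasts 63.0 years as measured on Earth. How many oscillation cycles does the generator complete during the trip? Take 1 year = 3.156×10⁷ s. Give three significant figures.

γ = 1/√(1 − 0.800²) = 5/3 ≈ 1.667
The oscillator's own cycle count is N = f × τ where τ is the proper time aboard the probe. τ = Δt/γ = 63.0/1.667 = 37.80 years = 1.193×10⁹ s.
N = 5.26×10⁵ × 1.193×10⁹ = 6.275×10¹⁴.

N = 6.28×10¹⁴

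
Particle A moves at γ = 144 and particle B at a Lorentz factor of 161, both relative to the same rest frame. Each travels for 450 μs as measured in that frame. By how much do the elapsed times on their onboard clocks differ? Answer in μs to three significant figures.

A: γ = 144; τ_A = 450/144.0 = 3.125 μs.
B: γ = 161; τ_B = 450/161.0 = 2.795 μs.

|τ_A − τ_B| = 0.330 μs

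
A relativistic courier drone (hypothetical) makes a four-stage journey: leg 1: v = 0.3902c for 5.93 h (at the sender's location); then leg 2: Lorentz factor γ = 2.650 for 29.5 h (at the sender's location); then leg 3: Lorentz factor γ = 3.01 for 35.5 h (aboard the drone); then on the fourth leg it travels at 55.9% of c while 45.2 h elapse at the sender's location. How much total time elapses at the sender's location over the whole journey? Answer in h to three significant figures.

Leg 1: 5.93 h is already measured at the sender's location.
Leg 2: 29.5 h is already measured at the sender's location.
Leg 3: γ = 3.01; Δt_3 = 3.010 × 35.5 = 106.9 h.
Leg 4: 45.2 h is already measured at the sender's location.
Total: 5.930 + 29.50 + 106.9 + 45.20 h.

Δt = 187 h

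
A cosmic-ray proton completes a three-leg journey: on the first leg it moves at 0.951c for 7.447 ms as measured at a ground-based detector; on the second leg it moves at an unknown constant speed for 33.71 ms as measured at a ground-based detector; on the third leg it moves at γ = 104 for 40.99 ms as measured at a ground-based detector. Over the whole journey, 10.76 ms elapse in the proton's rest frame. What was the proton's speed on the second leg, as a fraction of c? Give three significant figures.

β = 0.971

Leg 1: γ = 1/√(1 − 0.951²) = 1/√0.09560 = 3.234; τ_1 = 7.447/3.234 = 2.303 ms.
Leg 2: speed unknown; τ_2 = 33.71/γ_2.
Leg 3: γ = 104; τ_3 = 40.99/104.0 = 0.3941 ms.
Total proper time: 2.303 + τ_2 + 0.3941 = 10.76, so τ_2 = 10.76 − 2.697 = 8.063 ms.
γ_2 = 33.71/8.063 = 4.181; β = √(1 − 1/γ²) = √0.9428.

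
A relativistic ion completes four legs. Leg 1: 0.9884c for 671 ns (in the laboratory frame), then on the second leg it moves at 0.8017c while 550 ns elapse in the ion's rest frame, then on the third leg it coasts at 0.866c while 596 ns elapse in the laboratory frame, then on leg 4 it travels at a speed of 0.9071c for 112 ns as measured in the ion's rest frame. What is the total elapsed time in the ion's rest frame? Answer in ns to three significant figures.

Leg 1: γ = 1/√(1 − 0.9884²) = 1/√0.02307 = 6.584; τ_1 = 671/6.584 = 101.9 ns.
Leg 2: 550 ns is already measured in the ion's rest frame.
Leg 3: γ = 1/√(1 − 0.866²) = 1/√0.2500 = 2.000; τ_3 = 596/2.000 = 298.0 ns.
Leg 4: 112 ns is already measured in the ion's rest frame.
Total: 101.9 + 550.0 + 298.0 + 112.0 ns.

τ = 1060 ns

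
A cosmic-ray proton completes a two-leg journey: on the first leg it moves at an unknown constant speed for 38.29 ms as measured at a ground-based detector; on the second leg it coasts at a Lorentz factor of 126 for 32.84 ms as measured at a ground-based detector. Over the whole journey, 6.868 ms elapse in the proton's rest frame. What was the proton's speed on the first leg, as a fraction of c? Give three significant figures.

β = 0.985

Leg 1: speed unknown; τ_1 = 38.29/γ_1.
Leg 2: γ = 126; τ_2 = 32.84/126.0 = 0.2606 ms.
Total proper time: τ_1 + 0.2606 = 6.868, so τ_1 = 6.868 − 0.2606 = 6.607 ms.
γ_1 = 38.29/6.607 = 5.795; β = √(1 − 1/γ²) = √0.9702.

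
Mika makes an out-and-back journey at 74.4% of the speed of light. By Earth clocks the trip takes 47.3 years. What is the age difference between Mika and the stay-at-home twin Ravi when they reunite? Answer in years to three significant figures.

Δt − τ = 15.7 years

β = 0.744; γ = 1/√(1 − 0.744²) = 1/√0.4465 = 1.497
Mika's elapsed proper time: τ = 47.3/1.497 = 31.60 years.
Age gap = Δt − τ = 47.3 − 31.60 years.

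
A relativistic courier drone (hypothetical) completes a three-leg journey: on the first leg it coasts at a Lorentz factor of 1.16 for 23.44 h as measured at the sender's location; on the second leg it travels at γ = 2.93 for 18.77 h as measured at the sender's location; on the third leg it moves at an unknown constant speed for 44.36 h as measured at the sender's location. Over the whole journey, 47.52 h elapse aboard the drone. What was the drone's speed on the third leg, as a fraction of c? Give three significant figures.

β = 0.882

Leg 1: γ = 1.16; τ_1 = 23.44/1.160 = 20.21 h.
Leg 2: γ = 2.93; τ_2 = 18.77/2.930 = 6.406 h.
Leg 3: speed unknown; τ_3 = 44.36/γ_3.
Total proper time: 20.21 + 6.406 + τ_3 = 47.52, so τ_3 = 47.52 − 26.61 = 20.91 h.
γ_3 = 44.36/20.91 = 2.122; β = √(1 − 1/γ²) = √0.7779.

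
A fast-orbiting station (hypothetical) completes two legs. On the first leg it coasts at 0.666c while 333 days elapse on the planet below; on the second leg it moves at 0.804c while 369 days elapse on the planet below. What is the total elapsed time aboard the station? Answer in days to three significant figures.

τ = 468 days

Leg 1: γ = 1/√(1 − 0.666²) = 1/√0.5564 = 1.341; τ_1 = 333/1.341 = 248.4 days.
Leg 2: γ = 1/√(1 − 0.804²) = 1/√0.3536 = 1.682; τ_2 = 369/1.682 = 219.4 days.
Total: 248.4 + 219.4 days.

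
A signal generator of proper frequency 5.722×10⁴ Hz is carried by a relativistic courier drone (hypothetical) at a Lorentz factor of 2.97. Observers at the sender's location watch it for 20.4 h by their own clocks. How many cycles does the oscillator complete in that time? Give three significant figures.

N = 1.41×10⁹

γ = 2.97
During 20.4 h of lab time, the oscillator's proper time advances by τ = Δt/γ = 20.4/2.970 = 6.869 h = 2.473×10⁴ s.
N = f × τ = 5.722×10⁴ × 2.473×10⁴ = 1.415×10⁹.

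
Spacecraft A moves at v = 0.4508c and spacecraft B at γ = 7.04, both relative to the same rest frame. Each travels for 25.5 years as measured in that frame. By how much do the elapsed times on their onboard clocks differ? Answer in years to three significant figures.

A: γ = 1/√(1 − 0.4508²) = 1/√0.7968 = 1.120; τ_A = 25.5/1.120 = 22.76 years.
B: γ = 7.04; τ_B = 25.5/7.040 = 3.622 years.

|τ_A − τ_B| = 19.1 years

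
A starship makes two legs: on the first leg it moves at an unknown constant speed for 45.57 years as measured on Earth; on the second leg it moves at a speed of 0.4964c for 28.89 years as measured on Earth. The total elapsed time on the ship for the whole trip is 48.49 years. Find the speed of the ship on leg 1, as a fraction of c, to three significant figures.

β = 0.858

Leg 1: speed unknown; τ_1 = 45.57/γ_1.
Leg 2: γ = 1/√(1 − 0.4964²) = 1/√0.7536 = 1.152; τ_2 = 28.89/1.152 = 25.08 years.
Total proper time: τ_1 + 25.08 = 48.49, so τ_1 = 48.49 − 25.08 = 23.41 years.
γ_1 = 45.57/23.41 = 1.947; β = √(1 − 1/γ²) = √0.7361.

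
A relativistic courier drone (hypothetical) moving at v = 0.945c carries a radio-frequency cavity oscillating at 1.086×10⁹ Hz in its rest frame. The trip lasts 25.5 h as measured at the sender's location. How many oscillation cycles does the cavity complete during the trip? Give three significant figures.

N = 3.26×10¹³

γ = 1/√(1 − 0.945²) = 1/√0.1070 = 3.057
The oscillator's own cycle count is N = f × τ where τ is the proper time aboard the drone. τ = Δt/γ = 25.5/3.057 = 8.340 h = 3.003×10⁴ s.
N = 1.086×10⁹ × 3.003×10⁴ = 3.261×10¹³.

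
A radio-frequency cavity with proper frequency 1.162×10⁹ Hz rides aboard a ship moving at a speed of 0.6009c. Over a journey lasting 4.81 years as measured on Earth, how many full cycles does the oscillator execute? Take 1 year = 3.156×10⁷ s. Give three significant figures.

N = 1.41×10¹⁷

γ = 1/√(1 − 0.6009²) = 1/√0.6389 = 1.251
The oscillator's own cycle count is N = f × τ where τ is the proper time on the ship. τ = Δt/γ = 4.81/1.251 = 3.845 years = 1.213×10⁸ s.
N = 1.162×10⁹ × 1.213×10⁸ = 1.410×10¹⁷.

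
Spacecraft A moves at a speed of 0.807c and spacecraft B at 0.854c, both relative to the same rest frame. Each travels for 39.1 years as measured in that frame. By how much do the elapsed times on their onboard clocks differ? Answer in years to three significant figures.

|τ_A − τ_B| = 2.75 years

A: γ = 1/√(1 − 0.807²) = 1/√0.3488 = 1.693; τ_A = 39.1/1.693 = 23.09 years.
B: γ = 1/√(1 − 0.854²) = 1/√0.2707 = 1.922; τ_B = 39.1/1.922 = 20.34 years.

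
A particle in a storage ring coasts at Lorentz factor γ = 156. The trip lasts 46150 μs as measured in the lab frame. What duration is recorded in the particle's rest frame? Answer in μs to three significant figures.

τ = 296 μs

γ = 156
The interval measured in the lab frame is the dilated one; the clock in the particle's rest frame measures the proper time τ = Δt/γ = 46150/156.0 μs.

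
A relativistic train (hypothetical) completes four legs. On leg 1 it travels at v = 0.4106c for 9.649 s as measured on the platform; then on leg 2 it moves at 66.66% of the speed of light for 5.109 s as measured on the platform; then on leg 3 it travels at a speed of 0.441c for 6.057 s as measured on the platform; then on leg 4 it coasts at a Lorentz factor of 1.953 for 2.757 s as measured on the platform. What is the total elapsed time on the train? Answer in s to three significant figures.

τ = 19.5 s

Leg 1: γ = 1/√(1 − 0.4106²) = 1/√0.8314 = 1.097; τ_1 = 9.649/1.097 = 8.798 s.
Leg 2: β = 0.6666; γ = 1/√(1 − 0.6666²) = 1/√0.5556 = 1.342; τ_2 = 5.109/1.342 = 3.808 s.
Leg 3: γ = 1/√(1 − 0.441²) = 1/√0.8055 = 1.114; τ_3 = 6.057/1.114 = 5.436 s.
Leg 4: γ = 1.953; τ_4 = 2.757/1.953 = 1.412 s.
Total: 8.798 + 3.808 + 5.436 + 1.412 s.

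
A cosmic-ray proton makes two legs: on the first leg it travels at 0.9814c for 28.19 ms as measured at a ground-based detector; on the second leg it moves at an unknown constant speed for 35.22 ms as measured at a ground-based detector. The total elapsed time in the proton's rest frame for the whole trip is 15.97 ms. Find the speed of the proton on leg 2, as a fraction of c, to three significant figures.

β = 0.954

Leg 1: γ = 1/√(1 − 0.9814²) = 1/√0.03685 = 5.209; τ_1 = 28.19/5.209 = 5.412 ms.
Leg 2: speed unknown; τ_2 = 35.22/γ_2.
Total proper time: 5.412 + τ_2 = 15.97, so τ_2 = 15.97 − 5.412 = 10.56 ms.
γ_2 = 35.22/10.56 = 3.336; β = √(1 − 1/γ²) = √0.9101.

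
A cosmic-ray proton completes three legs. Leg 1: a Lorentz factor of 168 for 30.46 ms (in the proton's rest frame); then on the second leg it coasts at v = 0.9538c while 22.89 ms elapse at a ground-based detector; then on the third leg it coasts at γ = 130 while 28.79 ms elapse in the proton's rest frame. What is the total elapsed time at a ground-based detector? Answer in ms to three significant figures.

Δt = 8880 ms

Leg 1: γ = 168; Δt_1 = 168.0 × 30.46 = 5117 ms.
Leg 2: 22.89 ms is already measured at a ground-based detector.
Leg 3: γ = 130; Δt_3 = 130.0 × 28.79 = 3743 ms.
Total: 5117 + 22.89 + 3743 ms.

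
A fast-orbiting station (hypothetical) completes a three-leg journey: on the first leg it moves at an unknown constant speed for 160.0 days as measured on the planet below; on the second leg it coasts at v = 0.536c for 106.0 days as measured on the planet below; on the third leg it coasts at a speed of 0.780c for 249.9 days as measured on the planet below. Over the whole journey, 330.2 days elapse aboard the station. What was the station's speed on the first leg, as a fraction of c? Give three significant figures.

β = 0.850

Leg 1: speed unknown; τ_1 = 160.0/γ_1.
Leg 2: γ = 1/√(1 − 0.536²) = 1/√0.7127 = 1.185; τ_2 = 106.0/1.185 = 89.49 days.
Leg 3: γ = 1/√(1 − 0.780²) = 1/√0.3916 = 1.598; τ_3 = 249.9/1.598 = 156.4 days.
Total proper time: τ_1 + 89.49 + 156.4 = 330.2, so τ_1 = 330.2 − 245.9 = 84.33 days.
γ_1 = 160.0/84.33 = 1.897; β = √(1 − 1/γ²) = √0.7222.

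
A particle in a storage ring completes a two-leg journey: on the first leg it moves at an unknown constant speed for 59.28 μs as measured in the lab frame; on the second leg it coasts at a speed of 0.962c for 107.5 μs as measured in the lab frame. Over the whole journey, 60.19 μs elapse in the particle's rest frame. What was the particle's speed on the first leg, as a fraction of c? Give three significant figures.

β = 0.854

Leg 1: speed unknown; τ_1 = 59.28/γ_1.
Leg 2: γ = 1/√(1 − 0.962²) = 1/√0.07456 = 3.662; τ_2 = 107.5/3.662 = 29.35 μs.
Total proper time: τ_1 + 29.35 = 60.19, so τ_1 = 60.19 − 29.35 = 30.84 μs.
γ_1 = 59.28/30.84 = 1.922; β = √(1 − 1/γ²) = √0.7294.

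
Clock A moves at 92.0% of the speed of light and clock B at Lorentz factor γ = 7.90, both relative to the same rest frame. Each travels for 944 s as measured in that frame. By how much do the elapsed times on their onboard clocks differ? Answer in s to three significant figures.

A: β = 0.920; γ = 1/√(1 − 0.920²) = 1/√0.1536 = 2.552; τ_A = 944/2.552 = 370.0 s.
B: γ = 7.90; τ_B = 944/7.900 = 119.5 s.

|τ_A − τ_B| = 250 s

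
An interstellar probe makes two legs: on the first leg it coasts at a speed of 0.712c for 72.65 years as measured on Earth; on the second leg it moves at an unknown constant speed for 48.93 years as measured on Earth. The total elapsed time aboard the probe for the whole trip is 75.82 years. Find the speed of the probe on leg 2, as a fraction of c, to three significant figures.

Leg 1: γ = 1/√(1 − 0.712²) = 1/√0.4931 = 1.424; τ_1 = 72.65/1.424 = 51.01 years.
Leg 2: speed unknown; τ_2 = 48.93/γ_2.
Total proper time: 51.01 + τ_2 = 75.82, so τ_2 = 75.82 − 51.01 = 24.81 years.
γ_2 = 48.93/24.81 = 1.972; β = √(1 − 1/γ²) = √0.7430.

β = 0.862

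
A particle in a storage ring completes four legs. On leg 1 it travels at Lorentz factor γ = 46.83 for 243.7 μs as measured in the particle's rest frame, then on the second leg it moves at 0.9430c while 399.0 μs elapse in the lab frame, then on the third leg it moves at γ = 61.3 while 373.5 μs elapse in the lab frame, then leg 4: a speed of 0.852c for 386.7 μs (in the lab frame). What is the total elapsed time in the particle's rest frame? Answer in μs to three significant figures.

τ = 585 μs

Leg 1: 243.7 μs is already measured in the particle's rest frame.
Leg 2: γ = 1/√(1 − 0.9430²) = 1/√0.1108 = 3.005; τ_2 = 399.0/3.005 = 132.8 μs.
Leg 3: γ = 61.3; τ_3 = 373.5/61.30 = 6.093 μs.
Leg 4: γ = 1/√(1 − 0.852²) = 1/√0.2741 = 1.910; τ_4 = 386.7/1.910 = 202.5 μs.
Total: 243.7 + 132.8 + 6.093 + 202.5 μs.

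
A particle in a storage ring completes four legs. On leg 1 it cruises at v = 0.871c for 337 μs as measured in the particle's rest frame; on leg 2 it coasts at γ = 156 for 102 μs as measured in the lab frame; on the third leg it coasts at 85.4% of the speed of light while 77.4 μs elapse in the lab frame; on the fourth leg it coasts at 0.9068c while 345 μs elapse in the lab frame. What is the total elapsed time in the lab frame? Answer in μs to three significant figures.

Leg 1: γ = 1/√(1 − 0.871²) = 1/√0.2414 = 2.035; Δt_1 = 2.035 × 337 = 686.0 μs.
Leg 2: 102 μs is already measured in the lab frame.
Leg 3: 77.4 μs is already measured in the lab frame.
Leg 4: 345 μs is already measured in the lab frame.
Total: 686.0 + 102.0 + 77.40 + 345.0 μs.

Δt = 1210 μs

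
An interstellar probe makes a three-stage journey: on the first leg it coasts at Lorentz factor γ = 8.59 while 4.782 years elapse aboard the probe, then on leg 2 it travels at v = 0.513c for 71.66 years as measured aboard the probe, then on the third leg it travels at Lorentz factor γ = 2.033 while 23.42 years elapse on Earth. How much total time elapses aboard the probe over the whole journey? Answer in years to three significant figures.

Leg 1: 4.782 years is already measured aboard the probe.
Leg 2: 71.66 years is already measured aboard the probe.
Leg 3: γ = 2.033; τ_3 = 23.42/2.033 = 11.52 years.
Total: 4.782 + 71.66 + 11.52 years.

τ = 88.0 years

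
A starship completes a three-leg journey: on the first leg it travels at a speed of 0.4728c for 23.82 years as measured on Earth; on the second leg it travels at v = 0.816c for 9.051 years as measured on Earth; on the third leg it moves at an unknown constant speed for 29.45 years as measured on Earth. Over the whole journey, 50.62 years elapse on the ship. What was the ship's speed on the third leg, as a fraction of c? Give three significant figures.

β = 0.560

Leg 1: γ = 1/√(1 − 0.4728²) = 1/√0.7765 = 1.135; τ_1 = 23.82/1.135 = 20.99 years.
Leg 2: γ = 1/√(1 − 0.816²) = 1/√0.3341 = 1.730; τ_2 = 9.051/1.730 = 5.232 years.
Leg 3: speed unknown; τ_3 = 29.45/γ_3.
Total proper time: 20.99 + 5.232 + τ_3 = 50.62, so τ_3 = 50.62 − 26.22 = 24.40 years.
γ_3 = 29.45/24.40 = 1.207; β = √(1 − 1/γ²) = √0.3136.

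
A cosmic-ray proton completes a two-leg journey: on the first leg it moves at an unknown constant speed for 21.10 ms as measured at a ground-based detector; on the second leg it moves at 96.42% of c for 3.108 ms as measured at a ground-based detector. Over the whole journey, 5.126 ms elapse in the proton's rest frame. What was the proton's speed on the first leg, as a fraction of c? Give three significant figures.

Leg 1: speed unknown; τ_1 = 21.10/γ_1.
Leg 2: β = 0.9642; γ = 1/√(1 − 0.9642²) = 1/√0.07032 = 3.771; τ_2 = 3.108/3.771 = 0.8242 ms.
Total proper time: τ_1 + 0.8242 = 5.126, so τ_1 = 5.126 − 0.8242 = 4.302 ms.
γ_1 = 21.10/4.302 = 4.905; β = √(1 − 1/γ²) = √0.9584.

β = 0.979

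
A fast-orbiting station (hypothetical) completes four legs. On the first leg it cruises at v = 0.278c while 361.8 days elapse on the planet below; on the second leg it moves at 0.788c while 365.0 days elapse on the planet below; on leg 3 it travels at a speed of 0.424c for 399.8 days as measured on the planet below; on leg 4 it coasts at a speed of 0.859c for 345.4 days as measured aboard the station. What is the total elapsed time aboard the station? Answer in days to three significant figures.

τ = 1280 days

Leg 1: γ = 1/√(1 − 0.278²) = 1/√0.9227 = 1.041; τ_1 = 361.8/1.041 = 347.5 days.
Leg 2: γ = 1/√(1 − 0.788²) = 1/√0.3791 = 1.624; τ_2 = 365.0/1.624 = 224.7 days.
Leg 3: γ = 1/√(1 − 0.424²) = 1/√0.8202 = 1.104; τ_3 = 399.8/1.104 = 362.1 days.
Leg 4: 345.4 days is already measured aboard the station.
Total: 347.5 + 224.7 + 362.1 + 345.4 days.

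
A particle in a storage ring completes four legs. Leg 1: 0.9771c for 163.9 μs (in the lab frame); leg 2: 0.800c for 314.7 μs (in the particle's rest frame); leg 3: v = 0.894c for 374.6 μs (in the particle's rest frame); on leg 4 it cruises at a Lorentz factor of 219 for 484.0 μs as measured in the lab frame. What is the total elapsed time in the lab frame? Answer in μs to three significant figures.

Δt = 2010 μs

Leg 1: 163.9 μs is already measured in the lab frame.
Leg 2: γ = 1/√(1 − 0.800²) = 5/3 ≈ 1.667; Δt_2 = 1.667 × 314.7 = 524.5 μs.
Leg 3: γ = 1/√(1 − 0.894²) = 1/√0.2008 = 2.232; Δt_3 = 2.232 × 374.6 = 836.0 μs.
Leg 4: 484.0 μs is already measured in the lab frame.
Total: 163.9 + 524.5 + 836.0 + 484.0 μs.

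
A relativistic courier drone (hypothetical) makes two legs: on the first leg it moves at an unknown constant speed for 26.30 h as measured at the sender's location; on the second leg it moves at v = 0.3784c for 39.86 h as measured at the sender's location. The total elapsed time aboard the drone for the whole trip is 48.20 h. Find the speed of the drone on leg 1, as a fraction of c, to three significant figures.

Leg 1: speed unknown; τ_1 = 26.30/γ_1.
Leg 2: γ = 1/√(1 − 0.3784²) = 1/√0.8568 = 1.080; τ_2 = 39.86/1.080 = 36.90 h.
Total proper time: τ_1 + 36.90 = 48.20, so τ_1 = 48.20 − 36.90 = 11.30 h.
γ_1 = 26.30/11.30 = 2.327; β = √(1 − 1/γ²) = √0.8153.

β = 0.903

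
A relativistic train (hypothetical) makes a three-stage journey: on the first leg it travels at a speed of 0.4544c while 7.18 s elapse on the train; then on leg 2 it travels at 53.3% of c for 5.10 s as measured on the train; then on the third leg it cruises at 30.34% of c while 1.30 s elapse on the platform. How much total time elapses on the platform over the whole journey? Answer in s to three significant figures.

Δt = 15.4 s

Leg 1: γ = 1/√(1 − 0.4544²) = 1/√0.7935 = 1.123; Δt_1 = 1.123 × 7.18 = 8.060 s.
Leg 2: β = 0.533; γ = 1/√(1 − 0.533²) = 1/√0.7159 = 1.182; Δt_2 = 1.182 × 5.10 = 6.028 s.
Leg 3: 1.30 s is already measured on the platform.
Total: 8.060 + 6.028 + 1.300 s.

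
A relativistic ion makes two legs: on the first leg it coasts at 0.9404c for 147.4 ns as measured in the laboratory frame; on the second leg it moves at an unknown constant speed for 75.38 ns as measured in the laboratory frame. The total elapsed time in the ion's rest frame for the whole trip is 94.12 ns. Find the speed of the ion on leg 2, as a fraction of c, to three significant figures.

β = 0.812

Leg 1: γ = 1/√(1 − 0.9404²) = 1/√0.1156 = 2.941; τ_1 = 147.4/2.941 = 50.13 ns.
Leg 2: speed unknown; τ_2 = 75.38/γ_2.
Total proper time: 50.13 + τ_2 = 94.12, so τ_2 = 94.12 − 50.13 = 43.99 ns.
γ_2 = 75.38/43.99 = 1.713; β = √(1 − 1/γ²) = √0.6594.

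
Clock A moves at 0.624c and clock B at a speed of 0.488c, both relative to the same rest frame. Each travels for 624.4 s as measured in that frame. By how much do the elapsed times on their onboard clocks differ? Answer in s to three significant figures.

A: γ = 1/√(1 − 0.624²) = 1/√0.6106 = 1.280; τ_A = 624.4/1.280 = 487.9 s.
B: γ = 1/√(1 − 0.488²) = 1/√0.7619 = 1.146; τ_B = 624.4/1.146 = 545.0 s.

|τ_A − τ_B| = 57.1 s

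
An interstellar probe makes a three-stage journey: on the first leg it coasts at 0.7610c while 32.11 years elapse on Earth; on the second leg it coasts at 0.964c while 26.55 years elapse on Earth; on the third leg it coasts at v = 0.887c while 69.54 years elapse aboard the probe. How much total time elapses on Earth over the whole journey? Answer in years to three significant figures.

Leg 1: 32.11 years is already measured on Earth.
Leg 2: 26.55 years is already measured on Earth.
Leg 3: γ = 1/√(1 − 0.887²) = 1/√0.2132 = 2.166; Δt_3 = 2.166 × 69.54 = 150.6 years.
Total: 32.11 + 26.55 + 150.6 years.

Δt = 209 years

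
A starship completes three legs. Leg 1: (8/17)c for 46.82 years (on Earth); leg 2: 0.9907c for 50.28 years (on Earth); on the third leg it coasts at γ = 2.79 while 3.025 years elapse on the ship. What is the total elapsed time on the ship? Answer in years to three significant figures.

Leg 1: γ = 1/√(1 − (8/17)²) = 17/15 ≈ 1.133; τ_1 = 46.82/1.133 = 41.31 years.
Leg 2: γ = 1/√(1 − 0.9907²) = 1/√0.01851 = 7.349; τ_2 = 50.28/7.349 = 6.841 years.
Leg 3: 3.025 years is already measured on the ship.
Total: 41.31 + 6.841 + 3.025 years.

τ = 51.2 years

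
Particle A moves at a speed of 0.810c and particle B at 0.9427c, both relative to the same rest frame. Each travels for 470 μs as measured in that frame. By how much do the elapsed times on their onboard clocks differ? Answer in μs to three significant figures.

|τ_A − τ_B| = 119 μs

A: γ = 1/√(1 − 0.810²) = 1/√0.3439 = 1.705; τ_A = 470/1.705 = 275.6 μs.
B: γ = 1/√(1 − 0.9427²) = 1/√0.1113 = 2.997; τ_B = 470/2.997 = 156.8 μs.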